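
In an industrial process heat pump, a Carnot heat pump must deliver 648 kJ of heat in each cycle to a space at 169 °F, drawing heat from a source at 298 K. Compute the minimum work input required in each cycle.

W_in ≈ 95.1 kJ

T_H = 169 °F → (169 − 32) × 5/9 = 76.11 °C = 349.26 K.
COP_HP = T_H/(T_H − T_C) = 349.26/51.26 = 6.8134.
W = Q_H/COP_HP = 648/6.8134 = 95.1 kJ.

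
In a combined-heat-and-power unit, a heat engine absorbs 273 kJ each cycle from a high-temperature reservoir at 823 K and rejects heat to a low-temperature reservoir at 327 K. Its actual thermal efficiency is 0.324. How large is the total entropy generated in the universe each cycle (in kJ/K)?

ΔS_univ ≈ 0.2327 kJ/K

W = η·Q_H = 0.324 × 273 = 88.45 kJ, so Q_C = Q_H − W = 184.5 kJ.
The hot reservoir loses entropy Q_H/T_H = 273/823.00 = 0.3317 kJ/K; the cold reservoir gains Q_C/T_C = 184.5/327.00 = 0.5644 kJ/K.
ΔS_univ = −Q_H/T_H + Q_C/T_C = 0.2327 kJ/K (> 0, since η = 0.324 < η_Carnot = 0.603).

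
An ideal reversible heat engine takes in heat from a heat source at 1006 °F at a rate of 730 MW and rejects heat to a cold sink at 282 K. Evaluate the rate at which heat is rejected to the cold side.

T_H = 1006 °F → (1006 − 32) × 5/9 = 541.11 °C = 814.26 K.
Carnot efficiency: η = 1 − T_C/T_H = 1 − 282.00/814.26 = 0.6537.
For a reversible cycle Q_C/Q_H = T_C/T_H, so Q_C = 730 × 282.00/814.26 = 253 MW.

Q̇_C ≈ 253 MW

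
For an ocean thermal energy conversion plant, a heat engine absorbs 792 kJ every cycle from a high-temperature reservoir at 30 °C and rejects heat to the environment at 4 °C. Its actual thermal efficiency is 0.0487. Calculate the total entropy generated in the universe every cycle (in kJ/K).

ΔS_univ ≈ 0.106 kJ/K

T_H = 30 °C → 30 + 273.15 = 303.15 K.
T_C = 4 °C → 4 + 273.15 = 277.15 K.
W = η·Q_H = 0.0487 × 792 = 38.57 kJ, so Q_C = Q_H − W = 753.4 kJ.
The hot reservoir loses entropy Q_H/T_H = 792/303.15 = 2.613 kJ/K; the cold reservoir gains Q_C/T_C = 753.4/277.15 = 2.718 kJ/K.
ΔS_univ = −Q_H/T_H + Q_C/T_C = 0.106 kJ/K (> 0, since η = 0.0487 < η_Carnot = 0.086).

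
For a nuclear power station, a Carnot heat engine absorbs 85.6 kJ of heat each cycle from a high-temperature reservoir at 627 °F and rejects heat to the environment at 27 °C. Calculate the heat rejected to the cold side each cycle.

T_H = 627 °F → (627 − 32) × 5/9 = 330.56 °C = 603.71 K.
T_C = 27 °C → 27 + 273.15 = 300.15 K.
Carnot efficiency: η = 1 − T_C/T_H = 1 − 300.15/603.71 = 0.5028.
For a reversible cycle Q_C/Q_H = T_C/T_H, so Q_C = 85.6 × 300.15/603.71 = 42.56 kJ.

Q_C ≈ 42.56 kJ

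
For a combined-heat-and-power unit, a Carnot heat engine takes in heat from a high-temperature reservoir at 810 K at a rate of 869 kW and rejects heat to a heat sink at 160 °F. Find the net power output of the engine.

T_C = 160 °F → (160 − 32) × 5/9 = 71.11 °C = 344.26 K.
Since the cycle is reversible, η = 1 − T_C/T_H = 1 − 344.26/810.00 = 0.5750.
W = η·Q_H = 0.5750 × 869 = 499.7 kW.

Ẇ ≈ 499.7 kW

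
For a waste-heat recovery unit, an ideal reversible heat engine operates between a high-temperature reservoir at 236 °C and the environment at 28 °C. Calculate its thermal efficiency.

T_H = 236 °C → 236 + 273.15 = 509.15 K.
T_C = 28 °C → 28 + 273.15 = 301.15 K.
η_rev = 1 − T_C/T_H = 1 − 301.15/509.15 = 0.4085.

η ≈ 0.4085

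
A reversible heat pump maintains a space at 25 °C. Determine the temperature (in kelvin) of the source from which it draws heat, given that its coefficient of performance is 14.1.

T_C ≈ 277 K

T_H = 25 °C → 25 + 273.15 = 298.15 K.
COP_HP = T_H/(T_H − T_C) ⇒ T_C = T_H·(COP_HP − 1)/COP_HP = 298.15 × (14.1 − 1)/14.1 = 277 K.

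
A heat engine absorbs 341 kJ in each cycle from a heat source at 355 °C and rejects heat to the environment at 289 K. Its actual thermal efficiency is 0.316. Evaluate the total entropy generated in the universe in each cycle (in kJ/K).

ΔS_univ ≈ 0.2642 kJ/K

T_H = 355 °C → 355 + 273.15 = 628.15 K.
W = η·Q_H = 0.316 × 341 = 107.8 kJ, so Q_C = Q_H − W = 233.2 kJ.
Entropy balance on the reservoirs: −Q_H/T_H = -0.5429 kJ/K, +Q_C/T_C = 0.8071 kJ/K.
ΔS_univ = −Q_H/T_H + Q_C/T_C = 0.2642 kJ/K (> 0, since η = 0.316 < η_Carnot = 0.540).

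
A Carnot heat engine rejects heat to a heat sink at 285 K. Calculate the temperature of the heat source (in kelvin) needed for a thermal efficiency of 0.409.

From η = 1 − T_C/T_H, solving for T_H gives T_H = T_C/(1 − η) = 285.00/(1 − 0.409) = 482 K.

T_H ≈ 482 K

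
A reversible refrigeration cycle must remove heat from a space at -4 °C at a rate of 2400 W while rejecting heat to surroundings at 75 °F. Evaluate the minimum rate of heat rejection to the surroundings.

Q̇_H ≈ 2650 W

T_H = 75 °F → (75 − 32) × 5/9 = 23.89 °C = 297.04 K.
T_C = -4 °C → -4 + 273.15 = 269.15 K.
For a reversible cycle Q_H/Q_C = T_H/T_C, so Q_H = Q_C·T_H/T_C = 2400 × 297.04/269.15 = 2650 W.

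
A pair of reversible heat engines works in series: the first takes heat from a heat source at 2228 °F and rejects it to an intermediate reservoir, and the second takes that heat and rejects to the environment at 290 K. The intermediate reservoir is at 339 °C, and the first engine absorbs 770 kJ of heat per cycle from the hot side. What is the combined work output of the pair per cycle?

W_total ≈ 620.5 kJ

T_H = 2228 °F → (2228 − 32) × 5/9 = 1220.00 °C = 1493.15 K.
Two reversible stages in series are equivalent to a single Carnot engine between T_H and T_C, so η_total = 1 − T_C/T_H = 1 − 290.00/1493.15 = 0.8058.
W_total = η_total · Q_H = 0.8058 × 770 = 620.5 kJ.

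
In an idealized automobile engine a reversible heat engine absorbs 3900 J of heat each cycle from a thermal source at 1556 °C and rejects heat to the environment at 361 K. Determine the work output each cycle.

T_H = 1556 °C → 1556 + 273.15 = 1829.15 K.
η_rev = 1 − T_C/T_H = 1 − 361.00/1829.15 = 0.8026.
W = η·Q_H = 0.8026 × 3900 = 3130 J.

W ≈ 3130 J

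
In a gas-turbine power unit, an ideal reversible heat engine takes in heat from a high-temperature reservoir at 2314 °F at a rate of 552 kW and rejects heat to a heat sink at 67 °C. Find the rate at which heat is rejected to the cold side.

Q̇_C ≈ 121.9 kW

T_H = 2314 °F → (2314 − 32) × 5/9 = 1267.78 °C = 1540.93 K.
T_C = 67 °C → 67 + 273.15 = 340.15 K.
Since the cycle is reversible, η = 1 − T_C/T_H = 1 − 340.15/1540.93 = 0.7793.
For a reversible cycle Q_C/Q_H = T_C/T_H, so Q_C = 552 × 340.15/1540.93 = 121.9 kW.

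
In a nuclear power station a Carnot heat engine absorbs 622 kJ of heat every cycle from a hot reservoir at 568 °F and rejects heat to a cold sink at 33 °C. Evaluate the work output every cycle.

T_H = 568 °F → (568 − 32) × 5/9 = 297.78 °C = 570.93 K.
T_C = 33 °C → 33 + 273.15 = 306.15 K.
The Carnot efficiency is η = 1 − T_C/T_H = 1 − 306.15/570.93 = 0.4638.
W = η·Q_H = 0.4638 × 622 = 288.5 kJ.

W ≈ 288.5 kJ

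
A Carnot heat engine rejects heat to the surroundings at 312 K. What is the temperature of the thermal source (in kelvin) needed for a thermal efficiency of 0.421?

From η = 1 − T_C/T_H, solving for T_H gives T_H = T_C/(1 − η) = 312.00/(1 − 0.421) = 539 K.

T_H ≈ 539 K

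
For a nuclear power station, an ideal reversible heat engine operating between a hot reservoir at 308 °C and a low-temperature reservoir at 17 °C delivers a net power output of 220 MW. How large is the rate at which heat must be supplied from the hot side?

T_H = 308 °C → 308 + 273.15 = 581.15 K.
T_C = 17 °C → 17 + 273.15 = 290.15 K.
The Carnot efficiency is η = 1 − T_C/T_H = 1 − 290.15/581.15 = 0.5007.
Q_H = W/η = 220/0.5007 = 439 MW.

Q̇_H ≈ 439 MW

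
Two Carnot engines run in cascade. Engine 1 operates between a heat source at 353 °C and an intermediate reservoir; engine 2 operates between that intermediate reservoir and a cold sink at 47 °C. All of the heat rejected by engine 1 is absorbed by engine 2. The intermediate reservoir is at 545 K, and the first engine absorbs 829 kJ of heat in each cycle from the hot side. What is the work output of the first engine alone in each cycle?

W₁ ≈ 107.4 kJ

T_H = 353 °C → 353 + 273.15 = 626.15 K.
T_C = 47 °C → 47 + 273.15 = 320.15 K.
First-stage efficiency η₁ = 1 − T_m/T_H = 1 − 545.00/626.15 = 0.1296.
W₁ = η₁·Q_H = 0.1296 × 829 = 107.4 kJ.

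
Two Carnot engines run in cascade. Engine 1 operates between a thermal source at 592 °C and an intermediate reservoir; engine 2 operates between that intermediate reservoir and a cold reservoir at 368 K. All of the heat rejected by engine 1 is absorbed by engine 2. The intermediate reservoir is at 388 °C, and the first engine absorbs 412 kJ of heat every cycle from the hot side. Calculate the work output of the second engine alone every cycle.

W₂ ≈ 140 kJ

T_H = 592 °C → 592 + 273.15 = 865.15 K.
T_m = 388 °C → 388 + 273.15 = 661.15 K.
Heat entering the second stage: Q_m = Q_H·(T_m/T_H) = 412 × 661.15/865.15 = 315 kJ.
Second-stage efficiency η₂ = 1 − T_C/T_m = 1 − 368.00/661.15 = 0.4434, so W₂ = η₂·Q_m = 140 kJ.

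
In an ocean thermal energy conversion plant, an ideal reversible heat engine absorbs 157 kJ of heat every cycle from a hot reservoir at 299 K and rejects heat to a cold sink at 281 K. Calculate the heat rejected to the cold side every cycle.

Q_C ≈ 148 kJ

Since the cycle is reversible, η = 1 − T_C/T_H = 1 − 281.00/299.00 = 0.0602.
For a reversible cycle Q_C/Q_H = T_C/T_H, so Q_C = 157 × 281.00/299.00 = 148 kJ.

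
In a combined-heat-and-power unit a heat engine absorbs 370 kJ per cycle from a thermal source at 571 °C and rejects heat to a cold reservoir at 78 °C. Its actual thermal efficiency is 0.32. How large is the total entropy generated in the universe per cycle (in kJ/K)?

T_H = 571 °C → 571 + 273.15 = 844.15 K.
T_C = 78 °C → 78 + 273.15 = 351.15 K.
W = η·Q_H = 0.32 × 370 = 118.4 kJ, so Q_C = Q_H − W = 251.6 kJ.
Entropy balance on the reservoirs: −Q_H/T_H = -0.4383 kJ/K, +Q_C/T_C = 0.7165 kJ/K.
ΔS_univ = −Q_H/T_H + Q_C/T_C = 0.2782 kJ/K (> 0, since η = 0.32 < η_Carnot = 0.584).

ΔS_univ ≈ 0.2782 kJ/K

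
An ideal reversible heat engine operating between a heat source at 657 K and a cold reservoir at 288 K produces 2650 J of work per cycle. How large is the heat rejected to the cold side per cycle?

For a reversible engine, η = 1 − T_C/T_H = 1 − 288.00/657.00 = 0.5616.
Since Q_C/Q_H = T_C/T_H and Q_H = W/η, Q_C = W·T_C/(T_H − T_C) = 2650 × 288.00/369.00 = 2070 J.

Q_C ≈ 2070 J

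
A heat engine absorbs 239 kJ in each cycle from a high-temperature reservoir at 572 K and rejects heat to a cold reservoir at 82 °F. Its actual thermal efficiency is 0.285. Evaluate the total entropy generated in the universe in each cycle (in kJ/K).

ΔS_univ ≈ 0.150 kJ/K

T_C = 82 °F → (82 − 32) × 5/9 = 27.78 °C = 300.93 K.
W = η·Q_H = 0.285 × 239 = 68.11 kJ, so Q_C = Q_H − W = 170.9 kJ.
Reservoir entropy changes: ΔS_H = −Q_H/T_H = −239/572.00 = -0.4178 kJ/K and ΔS_C = +Q_C/T_C = 170.9/300.93 = 0.5679 kJ/K.
ΔS_univ = −Q_H/T_H + Q_C/T_C = 0.150 kJ/K (> 0, since η = 0.285 < η_Carnot = 0.474).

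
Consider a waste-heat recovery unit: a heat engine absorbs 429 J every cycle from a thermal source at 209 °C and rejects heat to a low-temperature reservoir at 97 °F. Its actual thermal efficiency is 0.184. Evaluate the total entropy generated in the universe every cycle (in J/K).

ΔS_univ ≈ 0.242 J/K

T_H = 209 °C → 209 + 273.15 = 482.15 K.
T_C = 97 °F → (97 − 32) × 5/9 = 36.11 °C = 309.26 K.
W = η·Q_H = 0.184 × 429 = 78.94 J, so Q_C = Q_H − W = 350.1 J.
Reservoir entropy changes: ΔS_H = −Q_H/T_H = −429/482.15 = -0.8898 J/K and ΔS_C = +Q_C/T_C = 350.1/309.26 = 1.132 J/K.
ΔS_univ = −Q_H/T_H + Q_C/T_C = 0.242 J/K (> 0, since η = 0.184 < η_Carnot = 0.359).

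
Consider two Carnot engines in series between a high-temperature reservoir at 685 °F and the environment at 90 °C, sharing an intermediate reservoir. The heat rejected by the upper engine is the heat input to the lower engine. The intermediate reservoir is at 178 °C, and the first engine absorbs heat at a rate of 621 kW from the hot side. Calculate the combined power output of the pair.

Ẇ_total ≈ 266.4 kW

T_H = 685 °F → (685 − 32) × 5/9 = 362.78 °C = 635.93 K.
T_C = 90 °C → 90 + 273.15 = 363.15 K.
Two reversible stages in series are equivalent to a single Carnot engine between T_H and T_C, so η_total = 1 − T_C/T_H = 1 − 363.15/635.93 = 0.4289.
W_total = η_total · Q_H = 0.4289 × 621 = 266.4 kW.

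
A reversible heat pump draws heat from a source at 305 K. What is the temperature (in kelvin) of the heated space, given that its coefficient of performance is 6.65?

T_H ≈ 359 K

COP_HP = T_H/(T_H − T_C) ⇒ T_H = T_C·COP_HP/(COP_HP − 1) = 305.00 × 6.65/(6.65 − 1) = 359 K.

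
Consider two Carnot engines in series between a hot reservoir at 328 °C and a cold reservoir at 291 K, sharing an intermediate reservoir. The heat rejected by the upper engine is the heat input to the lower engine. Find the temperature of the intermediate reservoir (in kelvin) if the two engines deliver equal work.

T_H = 328 °C → 328 + 273.15 = 601.15 K.
For reversible stages Q_m = Q_H·(T_m/T_H). Setting W₁ = Q_H(1 − T_m/T_H) equal to W₂ = Q_m(1 − T_C/T_m) = Q_H·(T_m − T_C)/T_H gives T_H − T_m = T_m − T_C, so T_m = (T_H + T_C)/2 = (601.15 + 291.00)/2 = 446.1 K.

T_m ≈ 446.1 K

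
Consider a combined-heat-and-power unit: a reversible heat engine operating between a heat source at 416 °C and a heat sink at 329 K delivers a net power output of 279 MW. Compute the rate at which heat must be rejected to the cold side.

T_H = 416 °C → 416 + 273.15 = 689.15 K.
Carnot efficiency: η = 1 − T_C/T_H = 1 − 329.00/689.15 = 0.5226.
Since Q_C/Q_H = T_C/T_H and Q_H = W/η, Q_C = W·T_C/(T_H − T_C) = 279 × 329.00/360.15 = 255 MW.

Q̇_C ≈ 255 MW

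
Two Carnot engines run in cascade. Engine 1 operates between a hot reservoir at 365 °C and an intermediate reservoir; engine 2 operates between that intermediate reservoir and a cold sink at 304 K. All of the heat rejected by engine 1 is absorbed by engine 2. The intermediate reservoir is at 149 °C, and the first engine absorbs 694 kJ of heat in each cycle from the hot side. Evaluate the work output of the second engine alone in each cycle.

W₂ ≈ 128 kJ

T_H = 365 °C → 365 + 273.15 = 638.15 K.
T_m = 149 °C → 149 + 273.15 = 422.15 K.
Heat entering the second stage: Q_m = Q_H·(T_m/T_H) = 694 × 422.15/638.15 = 459 kJ.
Second-stage efficiency η₂ = 1 − T_C/T_m = 1 − 304.00/422.15 = 0.2799, so W₂ = η₂·Q_m = 128 kJ.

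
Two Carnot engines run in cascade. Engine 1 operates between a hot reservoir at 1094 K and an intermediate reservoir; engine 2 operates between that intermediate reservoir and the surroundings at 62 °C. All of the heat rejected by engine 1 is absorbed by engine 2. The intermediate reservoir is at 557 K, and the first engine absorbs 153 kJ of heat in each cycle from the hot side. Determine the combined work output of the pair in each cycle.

T_C = 62 °C → 62 + 273.15 = 335.15 K.
Two reversible stages in series are equivalent to a single Carnot engine between T_H and T_C, so η_total = 1 − T_C/T_H = 1 − 335.15/1094.00 = 0.6936.
W_total = η_total · Q_H = 0.6936 × 153 = 106 kJ.

W_total ≈ 106 kJ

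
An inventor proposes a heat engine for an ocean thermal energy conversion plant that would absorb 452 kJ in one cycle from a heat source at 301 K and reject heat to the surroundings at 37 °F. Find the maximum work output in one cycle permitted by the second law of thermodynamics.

T_C = 37 °F → (37 − 32) × 5/9 = 2.78 °C = 275.93 K.
The second-law ceiling is the Carnot efficiency, η_max = 1 − T_C/T_H = 1 − 275.93/301.00 = 0.0833.
W_max = η_max · Q_H = 0.0833 × 452 = 37.6 kJ.

W_max ≈ 37.6 kJ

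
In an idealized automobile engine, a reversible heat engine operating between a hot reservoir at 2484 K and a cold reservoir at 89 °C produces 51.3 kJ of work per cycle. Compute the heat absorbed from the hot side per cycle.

T_C = 89 °C → 89 + 273.15 = 362.15 K.
Since the cycle is reversible, η = 1 − T_C/T_H = 1 − 362.15/2484.00 = 0.8542.
Q_H = W/η = 51.3/0.8542 = 60.06 kJ.

Q_H ≈ 60.06 kJ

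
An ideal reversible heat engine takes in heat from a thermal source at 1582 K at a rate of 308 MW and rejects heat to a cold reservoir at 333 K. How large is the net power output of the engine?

Ẇ ≈ 243 MW

η_rev = 1 − T_C/T_H = 1 − 333.00/1582.00 = 0.7895.
W = η·Q_H = 0.7895 × 308 = 243 MW.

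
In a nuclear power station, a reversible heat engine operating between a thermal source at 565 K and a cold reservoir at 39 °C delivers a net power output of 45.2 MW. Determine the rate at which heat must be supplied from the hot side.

Q̇_H ≈ 101 MW

T_C = 39 °C → 39 + 273.15 = 312.15 K.
For a reversible engine, η = 1 − T_C/T_H = 1 − 312.15/565.00 = 0.4475.
Q_H = W/η = 45.2/0.4475 = 101 MW.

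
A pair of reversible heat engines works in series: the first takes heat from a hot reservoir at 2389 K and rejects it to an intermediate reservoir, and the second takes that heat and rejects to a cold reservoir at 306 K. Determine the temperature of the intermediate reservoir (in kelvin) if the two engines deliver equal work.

For reversible stages Q_m = Q_H·(T_m/T_H). Setting W₁ = Q_H(1 − T_m/T_H) equal to W₂ = Q_m(1 − T_C/T_m) = Q_H·(T_m − T_C)/T_H gives T_H − T_m = T_m − T_C, so T_m = (T_H + T_C)/2 = (2389.00 + 306.00)/2 = 1350 K.

T_m ≈ 1350 K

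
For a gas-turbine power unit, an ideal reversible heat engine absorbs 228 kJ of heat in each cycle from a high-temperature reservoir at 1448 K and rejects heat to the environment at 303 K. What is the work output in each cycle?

W ≈ 180.3 kJ

η_rev = 1 − T_C/T_H = 1 − 303.00/1448.00 = 0.7907.
W = η·Q_H = 0.7907 × 228 = 180.3 kJ.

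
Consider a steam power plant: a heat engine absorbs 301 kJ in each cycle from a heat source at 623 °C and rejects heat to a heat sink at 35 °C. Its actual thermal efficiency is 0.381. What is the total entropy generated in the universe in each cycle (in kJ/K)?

T_H = 623 °C → 623 + 273.15 = 896.15 K.
T_C = 35 °C → 35 + 273.15 = 308.15 K.
W = η·Q_H = 0.381 × 301 = 114.7 kJ, so Q_C = Q_H − W = 186.3 kJ.
Reservoir entropy changes: ΔS_H = −Q_H/T_H = −301/896.15 = -0.3359 kJ/K and ΔS_C = +Q_C/T_C = 186.3/308.15 = 0.6046 kJ/K.
ΔS_univ = −Q_H/T_H + Q_C/T_C = 0.269 kJ/K (> 0, since η = 0.381 < η_Carnot = 0.656).

ΔS_univ ≈ 0.269 kJ/K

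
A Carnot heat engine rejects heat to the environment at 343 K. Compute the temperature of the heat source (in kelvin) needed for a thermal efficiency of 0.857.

From η = 1 − T_C/T_H, solving for T_H gives T_H = T_C/(1 − η) = 343.00/(1 − 0.857) = 2400 K.

T_H ≈ 2400 K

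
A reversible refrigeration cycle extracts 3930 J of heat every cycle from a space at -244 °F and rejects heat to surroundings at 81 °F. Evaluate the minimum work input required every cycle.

T_H = 81 °F → (81 − 32) × 5/9 = 27.22 °C = 300.37 K.
T_C = -244 °F → (-244 − 32) × 5/9 = -153.33 °C = 119.82 K.
For a reversible refrigerator, COP_R = T_C/(T_H − T_C) = 119.82/180.56 = 0.6636.
W = Q_C/COP_R = 3930/0.6636 = 5922 J.

W_in ≈ 5922 J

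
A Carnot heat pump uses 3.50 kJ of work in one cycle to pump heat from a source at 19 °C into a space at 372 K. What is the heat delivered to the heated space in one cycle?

T_C = 19 °C → 19 + 273.15 = 292.15 K.
For a reversible heat pump, COP_HP = T_H/(T_H − T_C) = 372.00/79.85 = 4.6587.
Q_H = COP_HP · W = 4.6587 × 3.50 = 16.31 kJ.

Q_H ≈ 16.31 kJ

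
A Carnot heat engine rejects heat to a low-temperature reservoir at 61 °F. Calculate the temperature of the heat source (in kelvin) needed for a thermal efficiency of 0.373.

T_C = 61 °F → (61 − 32) × 5/9 = 16.11 °C = 289.26 K.
From η = 1 − T_C/T_H, solving for T_H gives T_H = T_C/(1 − η) = 289.26/(1 − 0.373) = 461 K.

T_H ≈ 461 K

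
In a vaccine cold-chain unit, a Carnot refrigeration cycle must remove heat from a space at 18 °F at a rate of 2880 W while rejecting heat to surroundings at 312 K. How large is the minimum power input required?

T_C = 18 °F → (18 − 32) × 5/9 = -7.78 °C = 265.37 K.
COP_R = T_C/(T_H − T_C) = 265.37/46.63 = 5.6913.
W = Q_C/COP_R = 2880/5.6913 = 506 W.

Ẇ_in ≈ 506 W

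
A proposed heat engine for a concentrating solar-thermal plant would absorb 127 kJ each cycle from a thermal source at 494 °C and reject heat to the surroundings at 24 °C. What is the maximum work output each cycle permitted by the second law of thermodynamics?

T_H = 494 °C → 494 + 273.15 = 767.15 K.
T_C = 24 °C → 24 + 273.15 = 297.15 K.
By the Carnot theorem, η_max = 1 − T_C/T_H = 1 − 297.15/767.15 = 0.6127.
W_max = η_max · Q_H = 0.6127 × 127 = 77.8 kJ.

W_max ≈ 77.8 kJ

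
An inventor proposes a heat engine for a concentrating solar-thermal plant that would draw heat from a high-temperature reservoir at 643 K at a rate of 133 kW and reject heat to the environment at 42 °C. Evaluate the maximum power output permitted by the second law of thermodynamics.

Ẇ_max ≈ 67.8 kW

T_C = 42 °C → 42 + 273.15 = 315.15 K.
The second-law ceiling is the Carnot efficiency, η_max = 1 − T_C/T_H = 1 − 315.15/643.00 = 0.5099.
W_max = η_max · Q_H = 0.5099 × 133 = 67.8 kW.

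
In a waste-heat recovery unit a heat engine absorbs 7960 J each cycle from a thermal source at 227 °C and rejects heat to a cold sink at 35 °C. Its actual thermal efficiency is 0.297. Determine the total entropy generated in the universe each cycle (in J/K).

T_H = 227 °C → 227 + 273.15 = 500.15 K.
T_C = 35 °C → 35 + 273.15 = 308.15 K.
W = η·Q_H = 0.297 × 7960 = 2364 J, so Q_C = Q_H − W = 5596 J.
Entropy balance on the reservoirs: −Q_H/T_H = -15.92 J/K, +Q_C/T_C = 18.16 J/K.
ΔS_univ = −Q_H/T_H + Q_C/T_C = 2.244 J/K (> 0, since η = 0.297 < η_Carnot = 0.384).

ΔS_univ ≈ 2.244 J/K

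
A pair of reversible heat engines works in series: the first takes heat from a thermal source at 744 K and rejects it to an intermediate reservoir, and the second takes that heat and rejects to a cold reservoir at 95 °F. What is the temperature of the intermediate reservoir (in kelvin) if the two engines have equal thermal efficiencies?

T_m ≈ 479 K

T_C = 95 °F → (95 − 32) × 5/9 = 35.00 °C = 308.15 K.
Equal efficiencies require 1 − T_m/T_H = 1 − T_C/T_m, i.e. T_m/T_H = T_C/T_m, so T_m = √(T_H·T_C) = √(744.00 × 308.15) = 479 K.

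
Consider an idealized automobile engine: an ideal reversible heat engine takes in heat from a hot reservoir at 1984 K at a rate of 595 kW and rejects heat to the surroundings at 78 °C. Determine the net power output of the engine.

Ẇ ≈ 490 kW

T_C = 78 °C → 78 + 273.15 = 351.15 K.
Carnot efficiency: η = 1 − T_C/T_H = 1 − 351.15/1984.00 = 0.8230.
W = η·Q_H = 0.8230 × 595 = 490 kW.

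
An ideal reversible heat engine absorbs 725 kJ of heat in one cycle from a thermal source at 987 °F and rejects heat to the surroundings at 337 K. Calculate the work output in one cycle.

W ≈ 421 kJ

T_H = 987 °F → (987 − 32) × 5/9 = 530.56 °C = 803.71 K.
Carnot efficiency: η = 1 − T_C/T_H = 1 − 337.00/803.71 = 0.5807.
W = η·Q_H = 0.5807 × 725 = 421 kJ.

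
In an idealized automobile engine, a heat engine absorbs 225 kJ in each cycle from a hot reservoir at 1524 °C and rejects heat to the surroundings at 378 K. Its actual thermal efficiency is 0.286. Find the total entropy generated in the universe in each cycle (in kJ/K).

ΔS_univ ≈ 0.300 kJ/K

T_H = 1524 °C → 1524 + 273.15 = 1797.15 K.
W = η·Q_H = 0.286 × 225 = 64.35 kJ, so Q_C = Q_H − W = 160.7 kJ.
The hot reservoir loses entropy Q_H/T_H = 225/1797.15 = 0.1252 kJ/K; the cold reservoir gains Q_C/T_C = 160.7/378.00 = 0.4250 kJ/K.
ΔS_univ = −Q_H/T_H + Q_C/T_C = 0.300 kJ/K (> 0, since η = 0.286 < η_Carnot = 0.790).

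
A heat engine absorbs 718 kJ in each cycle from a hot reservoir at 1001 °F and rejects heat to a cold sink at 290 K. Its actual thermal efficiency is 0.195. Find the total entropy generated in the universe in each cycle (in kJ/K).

T_H = 1001 °F → (1001 − 32) × 5/9 = 538.33 °C = 811.48 K.
W = η·Q_H = 0.195 × 718 = 140.0 kJ, so Q_C = Q_H − W = 578.0 kJ.
Reservoir entropy changes: ΔS_H = −Q_H/T_H = −718/811.48 = -0.8848 kJ/K and ΔS_C = +Q_C/T_C = 578.0/290.00 = 1.993 kJ/K.
ΔS_univ = −Q_H/T_H + Q_C/T_C = 1.108 kJ/K (> 0, since η = 0.195 < η_Carnot = 0.643).

ΔS_univ ≈ 1.108 kJ/K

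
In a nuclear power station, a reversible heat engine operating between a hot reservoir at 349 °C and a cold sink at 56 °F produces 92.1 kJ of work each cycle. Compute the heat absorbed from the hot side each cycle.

Q_H ≈ 171 kJ

T_H = 349 °C → 349 + 273.15 = 622.15 K.
T_C = 56 °F → (56 − 32) × 5/9 = 13.33 °C = 286.48 K.
For a reversible engine, η = 1 − T_C/T_H = 1 − 286.48/622.15 = 0.5395.
Q_H = W/η = 92.1/0.5395 = 171 kJ.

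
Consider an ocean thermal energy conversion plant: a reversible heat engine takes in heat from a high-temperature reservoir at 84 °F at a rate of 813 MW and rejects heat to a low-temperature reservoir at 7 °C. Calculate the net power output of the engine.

Ẇ ≈ 58.9 MW

T_H = 84 °F → (84 − 32) × 5/9 = 28.89 °C = 302.04 K.
T_C = 7 °C → 7 + 273.15 = 280.15 K.
Carnot efficiency: η = 1 − T_C/T_H = 1 − 280.15/302.04 = 0.0725.
W = η·Q_H = 0.0725 × 813 = 58.9 MW.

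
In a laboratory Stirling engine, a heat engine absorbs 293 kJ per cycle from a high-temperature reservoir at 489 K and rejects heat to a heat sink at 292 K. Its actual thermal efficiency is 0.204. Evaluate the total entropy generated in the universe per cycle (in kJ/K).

ΔS_univ ≈ 0.1995 kJ/K

W = η·Q_H = 0.204 × 293 = 59.77 kJ, so Q_C = Q_H − W = 233.2 kJ.
Entropy balance on the reservoirs: −Q_H/T_H = -0.5992 kJ/K, +Q_C/T_C = 0.7987 kJ/K.
ΔS_univ = −Q_H/T_H + Q_C/T_C = 0.1995 kJ/K (> 0, since η = 0.204 < η_Carnot = 0.403).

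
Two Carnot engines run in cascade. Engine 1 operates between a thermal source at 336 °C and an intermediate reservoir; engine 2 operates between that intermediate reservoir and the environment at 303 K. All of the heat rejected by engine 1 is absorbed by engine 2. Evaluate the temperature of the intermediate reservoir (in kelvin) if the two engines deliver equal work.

T_m ≈ 456 K

T_H = 336 °C → 336 + 273.15 = 609.15 K.
For reversible stages Q_m = Q_H·(T_m/T_H). Setting W₁ = Q_H(1 − T_m/T_H) equal to W₂ = Q_m(1 − T_C/T_m) = Q_H·(T_m − T_C)/T_H gives T_H − T_m = T_m − T_C, so T_m = (T_H + T_C)/2 = (609.15 + 303.00)/2 = 456 K.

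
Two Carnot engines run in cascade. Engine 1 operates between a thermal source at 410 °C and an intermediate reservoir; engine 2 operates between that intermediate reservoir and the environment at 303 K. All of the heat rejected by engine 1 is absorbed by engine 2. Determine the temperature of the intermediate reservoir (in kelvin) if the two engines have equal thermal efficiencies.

T_H = 410 °C → 410 + 273.15 = 683.15 K.
Equal efficiencies require 1 − T_m/T_H = 1 − T_C/T_m, i.e. T_m/T_H = T_C/T_m, so T_m = √(T_H·T_C) = √(683.15 × 303.00) = 455 K.

T_m ≈ 455 K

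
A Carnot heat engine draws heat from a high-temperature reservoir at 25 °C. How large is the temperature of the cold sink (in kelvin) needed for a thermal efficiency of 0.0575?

T_H = 25 °C → 25 + 273.15 = 298.15 K.
From η = 1 − T_C/T_H, T_C = T_H·(1 − η) = 298.15 × (1 − 0.0575) = 281 K.

T_C ≈ 281 K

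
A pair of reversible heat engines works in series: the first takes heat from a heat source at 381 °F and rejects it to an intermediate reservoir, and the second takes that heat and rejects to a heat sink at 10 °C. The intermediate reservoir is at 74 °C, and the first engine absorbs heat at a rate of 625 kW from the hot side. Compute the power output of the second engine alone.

T_H = 381 °F → (381 − 32) × 5/9 = 193.89 °C = 467.04 K.
T_C = 10 °C → 10 + 273.15 = 283.15 K.
T_m = 74 °C → 74 + 273.15 = 347.15 K.
Heat entering the second stage: Q_m = Q_H·(T_m/T_H) = 625 × 347.15/467.04 = 465 kW.
Second-stage efficiency η₂ = 1 − T_C/T_m = 1 − 283.15/347.15 = 0.1844, so W₂ = η₂·Q_m = 85.6 kW.

Ẇ₂ ≈ 85.6 kW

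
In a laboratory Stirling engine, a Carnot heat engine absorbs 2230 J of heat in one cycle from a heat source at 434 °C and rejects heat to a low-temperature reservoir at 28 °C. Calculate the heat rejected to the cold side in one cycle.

Q_C ≈ 950 J

T_H = 434 °C → 434 + 273.15 = 707.15 K.
T_C = 28 °C → 28 + 273.15 = 301.15 K.
Since the cycle is reversible, η = 1 − T_C/T_H = 1 − 301.15/707.15 = 0.5741.
For a reversible cycle Q_C/Q_H = T_C/T_H, so Q_C = 2230 × 301.15/707.15 = 950 J.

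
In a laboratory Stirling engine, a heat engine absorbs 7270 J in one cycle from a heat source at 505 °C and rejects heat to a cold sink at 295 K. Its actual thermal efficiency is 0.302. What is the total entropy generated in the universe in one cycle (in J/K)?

ΔS_univ ≈ 7.86 J/K

T_H = 505 °C → 505 + 273.15 = 778.15 K.
W = η·Q_H = 0.302 × 7270 = 2196 J, so Q_C = Q_H − W = 5074 J.
Entropy balance on the reservoirs: −Q_H/T_H = -9.343 J/K, +Q_C/T_C = 17.20 J/K.
ΔS_univ = −Q_H/T_H + Q_C/T_C = 7.86 J/K (> 0, since η = 0.302 < η_Carnot = 0.621).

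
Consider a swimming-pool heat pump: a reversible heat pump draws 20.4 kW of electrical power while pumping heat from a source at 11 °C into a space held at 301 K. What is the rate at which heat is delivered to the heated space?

T_C = 11 °C → 11 + 273.15 = 284.15 K.
For a reversible heat pump, COP_HP = T_H/(T_H − T_C) = 301.00/16.85 = 17.8635.
Q_H = COP_HP · W = 17.8635 × 20.4 = 364 kW.

Q̇_H ≈ 364 kW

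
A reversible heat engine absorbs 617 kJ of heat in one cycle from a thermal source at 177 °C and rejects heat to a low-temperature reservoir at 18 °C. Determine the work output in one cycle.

T_H = 177 °C → 177 + 273.15 = 450.15 K.
T_C = 18 °C → 18 + 273.15 = 291.15 K.
Carnot efficiency: η = 1 − T_C/T_H = 1 − 291.15/450.15 = 0.3532.
W = η·Q_H = 0.3532 × 617 = 218 kJ.

W ≈ 218 kJ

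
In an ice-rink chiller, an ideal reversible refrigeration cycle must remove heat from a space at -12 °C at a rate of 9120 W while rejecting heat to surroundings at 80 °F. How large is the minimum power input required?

Ẇ_in ≈ 1350 W

T_H = 80 °F → (80 − 32) × 5/9 = 26.67 °C = 299.82 K.
T_C = -12 °C → -12 + 273.15 = 261.15 K.
COP_R = T_C/(T_H − T_C) = 261.15/38.67 = 6.7539.
W = Q_C/COP_R = 9120/6.7539 = 1350 W.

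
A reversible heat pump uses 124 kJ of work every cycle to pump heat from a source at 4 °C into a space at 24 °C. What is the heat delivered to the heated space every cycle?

Q_H ≈ 1840 kJ

T_H = 24 °C → 24 + 273.15 = 297.15 K.
T_C = 4 °C → 4 + 273.15 = 277.15 K.
COP_HP = T_H/(T_H − T_C) = 297.15/20.00 = 14.8575.
Q_H = COP_HP · W = 14.8575 × 124 = 1840 kJ.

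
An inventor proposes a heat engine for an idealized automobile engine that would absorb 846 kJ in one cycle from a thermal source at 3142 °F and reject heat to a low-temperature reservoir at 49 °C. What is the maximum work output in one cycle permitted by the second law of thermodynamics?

W_max ≈ 709.8 kJ

T_H = 3142 °F → (3142 − 32) × 5/9 = 1727.78 °C = 2000.93 K.
T_C = 49 °C → 49 + 273.15 = 322.15 K.
By the Carnot theorem, η_max = 1 − T_C/T_H = 1 − 322.15/2000.93 = 0.8390.
W_max = η_max · Q_H = 0.8390 × 846 = 709.8 kJ.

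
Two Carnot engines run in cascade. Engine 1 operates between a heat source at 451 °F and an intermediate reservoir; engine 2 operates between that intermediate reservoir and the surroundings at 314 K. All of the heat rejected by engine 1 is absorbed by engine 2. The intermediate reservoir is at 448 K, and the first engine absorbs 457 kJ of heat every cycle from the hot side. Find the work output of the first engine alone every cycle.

T_H = 451 °F → (451 − 32) × 5/9 = 232.78 °C = 505.93 K.
First-stage efficiency η₁ = 1 − T_m/T_H = 1 − 448.00/505.93 = 0.1145.
W₁ = η₁·Q_H = 0.1145 × 457 = 52.3 kJ.

W₁ ≈ 52.3 kJ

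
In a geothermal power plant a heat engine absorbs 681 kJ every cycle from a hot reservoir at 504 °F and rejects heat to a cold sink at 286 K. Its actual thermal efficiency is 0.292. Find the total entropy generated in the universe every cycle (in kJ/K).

ΔS_univ ≈ 0.414 kJ/K

T_H = 504 °F → (504 − 32) × 5/9 = 262.22 °C = 535.37 K.
W = η·Q_H = 0.292 × 681 = 198.9 kJ, so Q_C = Q_H − W = 482.1 kJ.
The hot reservoir loses entropy Q_H/T_H = 681/535.37 = 1.272 kJ/K; the cold reservoir gains Q_C/T_C = 482.1/286.00 = 1.686 kJ/K.
ΔS_univ = −Q_H/T_H + Q_C/T_C = 0.414 kJ/K (> 0, since η = 0.292 < η_Carnot = 0.466).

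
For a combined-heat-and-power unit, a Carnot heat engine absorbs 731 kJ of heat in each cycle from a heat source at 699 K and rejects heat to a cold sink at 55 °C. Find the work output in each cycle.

T_C = 55 °C → 55 + 273.15 = 328.15 K.
The Carnot efficiency is η = 1 − T_C/T_H = 1 − 328.15/699.00 = 0.5305.
W = η·Q_H = 0.5305 × 731 = 388 kJ.

W ≈ 388 kJ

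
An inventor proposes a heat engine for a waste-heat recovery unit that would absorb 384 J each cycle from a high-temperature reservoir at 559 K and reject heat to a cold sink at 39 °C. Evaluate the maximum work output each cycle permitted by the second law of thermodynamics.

W_max ≈ 170 J

T_C = 39 °C → 39 + 273.15 = 312.15 K.
The upper bound on efficiency is η_max = 1 − T_C/T_H = 1 − 312.15/559.00 = 0.4416.
W_max = η_max · Q_H = 0.4416 × 384 = 170 J.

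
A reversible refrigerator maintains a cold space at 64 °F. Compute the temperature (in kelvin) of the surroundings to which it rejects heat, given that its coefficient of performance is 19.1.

T_C = 64 °F → (64 − 32) × 5/9 = 17.78 °C = 290.93 K.
COP_R = T_C/(T_H − T_C) ⇒ T_H = T_C·(1 + 1/COP_R) = 290.93 × (1 + 1/19.1) = 306 K.

T_H ≈ 306 K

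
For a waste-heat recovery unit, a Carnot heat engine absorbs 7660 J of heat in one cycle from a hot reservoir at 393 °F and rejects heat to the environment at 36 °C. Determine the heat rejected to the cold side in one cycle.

Q_C ≈ 4999 J

T_H = 393 °F → (393 − 32) × 5/9 = 200.56 °C = 473.71 K.
T_C = 36 °C → 36 + 273.15 = 309.15 K.
Carnot efficiency: η = 1 − T_C/T_H = 1 − 309.15/473.71 = 0.3474.
For a reversible cycle Q_C/Q_H = T_C/T_H, so Q_C = 7660 × 309.15/473.71 = 4999 J.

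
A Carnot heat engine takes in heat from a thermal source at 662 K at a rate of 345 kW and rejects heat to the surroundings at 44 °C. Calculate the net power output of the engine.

Ẇ ≈ 180 kW

T_C = 44 °C → 44 + 273.15 = 317.15 K.
Carnot efficiency: η = 1 − T_C/T_H = 1 − 317.15/662.00 = 0.5209.
W = η·Q_H = 0.5209 × 345 = 180 kW.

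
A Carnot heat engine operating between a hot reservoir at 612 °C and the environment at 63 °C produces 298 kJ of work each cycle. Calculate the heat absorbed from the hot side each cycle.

T_H = 612 °C → 612 + 273.15 = 885.15 K.
T_C = 63 °C → 63 + 273.15 = 336.15 K.
The Carnot efficiency is η = 1 − T_C/T_H = 1 − 336.15/885.15 = 0.6202.
Q_H = W/η = 298/0.6202 = 480 kJ.

Q_H ≈ 480 kJ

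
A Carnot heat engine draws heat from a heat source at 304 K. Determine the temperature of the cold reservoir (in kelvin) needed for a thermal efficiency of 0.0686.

From η = 1 − T_C/T_H, T_C = T_H·(1 − η) = 304.00 × (1 − 0.0686) = 283.1 K.

T_C ≈ 283.1 K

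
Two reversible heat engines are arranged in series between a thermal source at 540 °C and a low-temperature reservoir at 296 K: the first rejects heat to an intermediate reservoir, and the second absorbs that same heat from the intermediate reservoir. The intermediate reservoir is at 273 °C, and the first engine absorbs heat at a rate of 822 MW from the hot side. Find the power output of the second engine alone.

Ẇ₂ ≈ 253 MW

T_H = 540 °C → 540 + 273.15 = 813.15 K.
T_m = 273 °C → 273 + 273.15 = 546.15 K.
Heat entering the second stage: Q_m = Q_H·(T_m/T_H) = 822 × 546.15/813.15 = 552 MW.
Second-stage efficiency η₂ = 1 − T_C/T_m = 1 − 296.00/546.15 = 0.4580, so W₂ = η₂·Q_m = 253 MW.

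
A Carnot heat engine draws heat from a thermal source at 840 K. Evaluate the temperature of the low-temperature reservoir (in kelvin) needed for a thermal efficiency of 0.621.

From η = 1 − T_C/T_H, T_C = T_H·(1 − η) = 840.00 × (1 − 0.621) = 318 K.

T_C ≈ 318 K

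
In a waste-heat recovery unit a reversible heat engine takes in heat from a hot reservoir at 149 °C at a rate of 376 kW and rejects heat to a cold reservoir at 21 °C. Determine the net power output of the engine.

T_H = 149 °C → 149 + 273.15 = 422.15 K.
T_C = 21 °C → 21 + 273.15 = 294.15 K.
η_rev = 1 − T_C/T_H = 1 − 294.15/422.15 = 0.3032.
W = η·Q_H = 0.3032 × 376 = 114.0 kW.

Ẇ ≈ 114.0 kW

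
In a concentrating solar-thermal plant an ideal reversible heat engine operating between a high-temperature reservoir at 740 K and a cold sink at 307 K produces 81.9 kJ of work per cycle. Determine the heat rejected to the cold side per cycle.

Q_C ≈ 58.1 kJ

The Carnot efficiency is η = 1 − T_C/T_H = 1 − 307.00/740.00 = 0.5851.
Since Q_C/Q_H = T_C/T_H and Q_H = W/η, Q_C = W·T_C/(T_H − T_C) = 81.9 × 307.00/433.00 = 58.1 kJ.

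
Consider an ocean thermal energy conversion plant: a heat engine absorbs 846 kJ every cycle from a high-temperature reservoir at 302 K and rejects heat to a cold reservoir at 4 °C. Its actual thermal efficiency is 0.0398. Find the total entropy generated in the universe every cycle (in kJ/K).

ΔS_univ ≈ 0.130 kJ/K

T_C = 4 °C → 4 + 273.15 = 277.15 K.
W = η·Q_H = 0.0398 × 846 = 33.67 kJ, so Q_C = Q_H − W = 812.3 kJ.
Entropy balance on the reservoirs: −Q_H/T_H = -2.801 kJ/K, +Q_C/T_C = 2.931 kJ/K.
ΔS_univ = −Q_H/T_H + Q_C/T_C = 0.130 kJ/K (> 0, since η = 0.0398 < η_Carnot = 0.082).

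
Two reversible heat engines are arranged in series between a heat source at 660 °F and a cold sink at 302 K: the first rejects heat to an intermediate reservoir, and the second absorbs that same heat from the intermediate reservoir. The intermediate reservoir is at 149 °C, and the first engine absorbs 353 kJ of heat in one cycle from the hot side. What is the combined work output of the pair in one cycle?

W_total ≈ 181.6 kJ

T_H = 660 °F → (660 − 32) × 5/9 = 348.89 °C = 622.04 K.
Two reversible stages in series are equivalent to a single Carnot engine between T_H and T_C, so η_total = 1 − T_C/T_H = 1 − 302.00/622.04 = 0.5145.
W_total = η_total · Q_H = 0.5145 × 353 = 181.6 kJ.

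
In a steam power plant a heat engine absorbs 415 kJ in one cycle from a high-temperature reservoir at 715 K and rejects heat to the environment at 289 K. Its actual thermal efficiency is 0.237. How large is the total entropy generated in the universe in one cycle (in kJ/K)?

ΔS_univ ≈ 0.5152 kJ/K

W = η·Q_H = 0.237 × 415 = 98.35 kJ, so Q_C = Q_H − W = 316.6 kJ.
Reservoir entropy changes: ΔS_H = −Q_H/T_H = −415/715.00 = -0.5804 kJ/K and ΔS_C = +Q_C/T_C = 316.6/289.00 = 1.096 kJ/K.
ΔS_univ = −Q_H/T_H + Q_C/T_C = 0.5152 kJ/K (> 0, since η = 0.237 < η_Carnot = 0.596).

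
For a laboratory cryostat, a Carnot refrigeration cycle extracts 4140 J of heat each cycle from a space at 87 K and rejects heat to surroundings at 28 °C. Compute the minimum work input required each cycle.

W_in ≈ 10200 J

T_H = 28 °C → 28 + 273.15 = 301.15 K.
COP_R = T_C/(T_H − T_C) = 87.00/214.15 = 0.4063.
W = Q_C/COP_R = 4140/0.4063 = 10200 J.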